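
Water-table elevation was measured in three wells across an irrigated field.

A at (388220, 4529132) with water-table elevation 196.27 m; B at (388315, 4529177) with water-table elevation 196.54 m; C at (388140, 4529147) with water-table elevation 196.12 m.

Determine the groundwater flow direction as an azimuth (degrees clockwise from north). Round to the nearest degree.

236°

Differences from A: to B (Δx, Δy, Δh) = (95, 45, +0.27); to C = (-80, 15, -0.15).
Solve a·Δx + b·Δy = Δh: det = 95·15 − (-80)·45 = 5025.
∂h/∂x = [(+0.27)·15 − (-0.15)·45] / 5025 = +0.002149
∂h/∂y = [95·(-0.15) − (-80)·(+0.27)] / 5025 = +0.001463
Flow direction (−∇h) has components (-0.002149 E, -0.001463 N).
Azimuth = atan2(E, N) = atan2(-0.002149, -0.001463) = 235.8° ≈ 236°.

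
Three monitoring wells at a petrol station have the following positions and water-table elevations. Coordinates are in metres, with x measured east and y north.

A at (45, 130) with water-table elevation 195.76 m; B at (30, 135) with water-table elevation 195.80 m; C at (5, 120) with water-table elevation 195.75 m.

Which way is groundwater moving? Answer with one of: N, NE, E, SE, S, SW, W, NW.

S

With h = a·x + b·y + c and A as origin, the differences give:
  (-15)·a + 5·b = +0.04
  (-40)·a + (-10)·b = -0.01
Eliminate b (×(-10) and ×5, subtract): 350·a = -0.350 → a = ∂h/∂x = -0.001000
Back-substitute: b = ∂h/∂y = +0.005000.
Flow = −∇h = (+0.001000 east, -0.005000 north), which points south.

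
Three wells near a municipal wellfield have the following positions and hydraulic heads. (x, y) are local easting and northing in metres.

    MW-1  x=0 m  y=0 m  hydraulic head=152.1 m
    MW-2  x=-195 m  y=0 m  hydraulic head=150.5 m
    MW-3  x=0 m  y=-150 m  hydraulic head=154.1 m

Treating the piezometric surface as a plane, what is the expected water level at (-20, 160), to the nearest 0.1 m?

149.8 m

∂h/∂x = (150.5 − 152.1) / (-195 − 0) = +0.008205
∂h/∂y = (154.1 − 152.1) / (-150 − 0) = -0.01333
h(-20, 160) = 152.1 + (+0.008205)·(-20) + (-0.01333)·(160) = 152.1 -0.164 -2.133 = 149.803 m.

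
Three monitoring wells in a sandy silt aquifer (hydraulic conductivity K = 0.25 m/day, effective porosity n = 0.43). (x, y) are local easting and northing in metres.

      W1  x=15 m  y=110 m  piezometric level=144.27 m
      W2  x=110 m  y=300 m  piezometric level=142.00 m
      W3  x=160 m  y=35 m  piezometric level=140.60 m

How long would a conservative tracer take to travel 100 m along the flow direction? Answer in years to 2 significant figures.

19 years

With h = a·x + b·y + c and W1 as origin, the differences give:
  95·a + 190·b = -2.27
  145·a + (-75)·b = -3.67
Eliminate b (×(-75) and ×190, subtract): -34675·a = 867.550 → a = ∂h/∂x = -0.02502
Back-substitute: b = ∂h/∂y = +0.0005624.
|∇h| = √(-0.02502² + 0.0005624²) = 0.02503
Seepage velocity v = K·i/n = 0.25 × 0.02503 / 0.43 = 0.01455 m/day.
t = 100 / 0.01455 = 6873 days = 18.8 years.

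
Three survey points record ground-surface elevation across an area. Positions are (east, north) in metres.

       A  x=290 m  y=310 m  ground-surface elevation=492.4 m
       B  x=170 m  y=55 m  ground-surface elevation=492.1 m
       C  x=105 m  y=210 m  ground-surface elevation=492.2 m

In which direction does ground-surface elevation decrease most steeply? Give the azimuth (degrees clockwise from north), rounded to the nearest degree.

214°

Three-point gradient (reference A): Δ to B = (-120, -255, -0.3), Δ to C = (-185, -100, -0.2).
∂z/∂x = +0.0005970, ∂z/∂y = +0.0008955 (det = -35175).
Steepest decrease is along −∇f: components (-0.0005970 E, -0.0008955 N).
Azimuth = atan2(-0.0005970, -0.0008955) = 213.7° ≈ 214°.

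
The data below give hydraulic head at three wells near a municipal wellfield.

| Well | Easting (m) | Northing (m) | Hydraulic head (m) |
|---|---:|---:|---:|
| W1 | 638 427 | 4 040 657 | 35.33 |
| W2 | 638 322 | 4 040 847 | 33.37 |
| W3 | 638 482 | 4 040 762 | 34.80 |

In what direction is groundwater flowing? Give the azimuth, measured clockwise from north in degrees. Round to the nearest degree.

327°

Taking W1 as reference: W2−W1 = (-105, 190, -1.96); W3−W1 = (55, 105, -0.53).
Determinant of the coordinate differences = (-105)·105 − 55·190 = -21475.
∂h/∂x = [(-1.96)·105 − (-0.53)·190] / -21475 = +0.004894
∂h/∂y = [(-105)·(-0.53) − 55·(-1.96)] / -21475 = -0.007611
Flow direction (−∇h) has components (-0.004894 E, +0.007611 N).
Azimuth = atan2(E, N) = atan2(-0.004894, +0.007611) = 327.3° ≈ 327°.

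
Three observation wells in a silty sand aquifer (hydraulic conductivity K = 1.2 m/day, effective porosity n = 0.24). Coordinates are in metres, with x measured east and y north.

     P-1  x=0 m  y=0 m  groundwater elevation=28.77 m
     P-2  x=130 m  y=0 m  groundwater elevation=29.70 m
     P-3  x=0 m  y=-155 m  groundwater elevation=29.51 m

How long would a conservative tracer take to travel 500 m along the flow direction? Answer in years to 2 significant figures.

32 years

∂h/∂x = (29.70 − 28.77) / (130 − 0) = +0.007154
∂h/∂y = (29.51 − 28.77) / (-155 − 0) = -0.004774
|∇h| = √(0.007154² + -0.004774²) = 0.008601
Seepage velocity v = K·i/n = 1.2 × 0.008601 / 0.24 = 0.043 m/day.
t = 500 / 0.043 = 1.163e+04 days = 31.8 years.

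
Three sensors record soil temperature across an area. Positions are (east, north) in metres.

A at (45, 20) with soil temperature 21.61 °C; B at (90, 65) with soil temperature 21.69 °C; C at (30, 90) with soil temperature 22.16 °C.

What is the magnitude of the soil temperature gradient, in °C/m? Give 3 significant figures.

With T = a·x + b·y + c and A as origin, the differences give:
  45·a + 45·b = +0.08
  (-15)·a + 70·b = +0.55
Eliminate b (×70 and ×45, subtract): 3825·a = -19.150 → a = ∂T/∂x = -0.005007
Back-substitute: b = ∂T/∂y = +0.006784.
|∇f| = √(-0.005007² + 0.006784²) = 0.008432 °C/m

0.00843 °C/m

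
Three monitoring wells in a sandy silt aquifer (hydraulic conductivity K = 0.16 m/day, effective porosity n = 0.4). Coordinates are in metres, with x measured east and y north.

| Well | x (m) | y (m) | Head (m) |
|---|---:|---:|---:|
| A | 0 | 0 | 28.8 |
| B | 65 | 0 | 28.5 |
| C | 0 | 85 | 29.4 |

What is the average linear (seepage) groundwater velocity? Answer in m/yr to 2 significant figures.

1.2 m/yr

∂h/∂x = (28.5 − 28.8) / (65 − 0) = -0.004615
∂h/∂y = (29.4 − 28.8) / (85 − 0) = +0.007059
|∇h| = √(-0.004615² + 0.007059²) = 0.008434
Seepage velocity v = K·i/n = 0.16 × 0.008434 / 0.4 = 0.003374 m/day = 1.232 m/yr.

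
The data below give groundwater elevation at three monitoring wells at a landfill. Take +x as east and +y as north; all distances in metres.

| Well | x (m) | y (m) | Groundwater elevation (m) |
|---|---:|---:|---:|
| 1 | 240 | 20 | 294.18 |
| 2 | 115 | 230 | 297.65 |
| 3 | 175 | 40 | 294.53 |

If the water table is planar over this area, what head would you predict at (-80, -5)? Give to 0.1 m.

293.9 m

Differences from 1: to 2 (Δx, Δy, Δh) = (-125, 210, +3.47); to 3 = (-65, 20, +0.35).
Determinant of the coordinate differences = (-125)·20 − (-65)·210 = 11150.
∂h/∂x = [(+3.47)·20 − (+0.35)·210] / 11150 = -0.0003677
∂h/∂y = [(-125)·(+0.35) − (-65)·(+3.47)] / 11150 = +0.01630
h(-80, -5) = 294.18 + (-0.0003677)·(-320) + (+0.01630)·(-25) = 294.18 +0.118 -0.408 = 293.890 m.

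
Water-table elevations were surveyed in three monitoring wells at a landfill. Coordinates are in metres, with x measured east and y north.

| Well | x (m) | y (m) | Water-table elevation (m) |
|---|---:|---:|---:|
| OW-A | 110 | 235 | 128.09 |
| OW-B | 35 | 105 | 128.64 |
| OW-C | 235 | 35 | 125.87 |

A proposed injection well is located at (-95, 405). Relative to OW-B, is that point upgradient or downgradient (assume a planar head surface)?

Taking OW-A as reference: OW-B−OW-A = (-75, -130, +0.55); OW-C−OW-A = (125, -200, -2.22).
Solve a·Δx + b·Δy = Δh: det = (-75)·(-200) − 125·(-130) = 31250.
∂h/∂x = [(+0.55)·(-200) − (-2.22)·(-130)] / 31250 = -0.01276
∂h/∂y = [(-75)·(-2.22) − 125·(+0.55)] / 31250 = +0.003128
Head at (-95, 405) = 128.09 + (-0.01276)·(-205) + (+0.003128)·(170) = 131.24 m.
That is higher than the 128.64 m at OW-B, so the point is upgradient.

upgradient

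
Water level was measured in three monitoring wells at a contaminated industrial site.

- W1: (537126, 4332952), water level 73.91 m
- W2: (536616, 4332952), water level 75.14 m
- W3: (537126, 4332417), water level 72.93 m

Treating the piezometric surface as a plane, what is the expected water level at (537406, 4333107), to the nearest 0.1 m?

∂h/∂x = (75.14 − 73.91) / (536616 − 537126) = -0.002412
∂h/∂y = (72.93 − 73.91) / (4332417 − 4332952) = +0.001832
h(537406, 4333107) = 73.91 + (-0.002412)·(280) + (+0.001832)·(155) = 73.91 -0.675 +0.284 = 73.519 m.

73.5 m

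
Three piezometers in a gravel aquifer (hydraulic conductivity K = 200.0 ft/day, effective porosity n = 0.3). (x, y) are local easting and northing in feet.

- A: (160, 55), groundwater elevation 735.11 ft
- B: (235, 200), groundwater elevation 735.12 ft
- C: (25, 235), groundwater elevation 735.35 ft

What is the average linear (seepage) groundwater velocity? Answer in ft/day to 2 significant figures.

Differences from A: to B (Δx, Δy, Δh) = (75, 145, +0.01); to C = (-135, 180, +0.24).
Determinant of the coordinate differences = 75·180 − (-135)·145 = 33075.
∂h/∂x = [(+0.01)·180 − (+0.24)·145] / 33075 = -0.0009977
∂h/∂y = [75·(+0.24) − (-135)·(+0.01)] / 33075 = +0.0005850
|∇h| = √(-0.0009977² + 0.0005850²) = 0.001157
Seepage velocity v = K·i/n = 200.0 × 0.001157 / 0.3 = 0.7713 ft/day.

0.77 ft/day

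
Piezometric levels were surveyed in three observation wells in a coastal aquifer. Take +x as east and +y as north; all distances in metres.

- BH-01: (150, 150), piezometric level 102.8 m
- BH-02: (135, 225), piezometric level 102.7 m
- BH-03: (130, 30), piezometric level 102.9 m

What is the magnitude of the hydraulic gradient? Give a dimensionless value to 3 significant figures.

0.00173

Differences from BH-01: to BH-02 (Δx, Δy, Δh) = (-15, 75, -0.1); to BH-03 = (-20, -120, +0.1).
Solve a·Δx + b·Δy = Δh: det = (-15)·(-120) − (-20)·75 = 3300.
∂h/∂x = [(-0.1)·(-120) − (+0.1)·75] / 3300 = +0.001364
∂h/∂y = [(-15)·(+0.1) − (-20)·(-0.1)] / 3300 = -0.001061
|∇h| = √(0.001364² + -0.001061²) = 0.001728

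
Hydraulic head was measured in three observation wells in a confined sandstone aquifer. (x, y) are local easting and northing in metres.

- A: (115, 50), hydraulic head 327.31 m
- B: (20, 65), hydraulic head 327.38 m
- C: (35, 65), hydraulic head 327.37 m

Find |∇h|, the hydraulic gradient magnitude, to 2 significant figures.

With h = a·x + b·y + c and A as origin, the differences give:
  (-95)·a + 15·b = +0.07
  (-80)·a + 15·b = +0.06
Eliminate b (×15 and ×15, subtract): -225·a = 0.150 → a = ∂h/∂x = -0.0006667
Back-substitute: b = ∂h/∂y = +0.0004444.
|∇h| = √(-0.0006667² + 0.0004444²) = 0.0008012

0.00080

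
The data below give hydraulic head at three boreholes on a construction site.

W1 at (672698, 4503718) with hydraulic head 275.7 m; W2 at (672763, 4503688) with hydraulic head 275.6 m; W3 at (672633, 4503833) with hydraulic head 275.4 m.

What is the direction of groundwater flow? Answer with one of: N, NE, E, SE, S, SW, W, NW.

NE

Taking W1 as reference: W2−W1 = (65, -30, -0.1); W3−W1 = (-65, 115, -0.3).
Determinant of the coordinate differences = 65·115 − (-65)·(-30) = 5525.
∂h/∂x = [(-0.1)·115 − (-0.3)·(-30)] / 5525 = -0.003710
∂h/∂y = [65·(-0.3) − (-65)·(-0.1)] / 5525 = -0.004706
Flow = −∇h = (+0.003710 east, +0.004706 north), which points northeast.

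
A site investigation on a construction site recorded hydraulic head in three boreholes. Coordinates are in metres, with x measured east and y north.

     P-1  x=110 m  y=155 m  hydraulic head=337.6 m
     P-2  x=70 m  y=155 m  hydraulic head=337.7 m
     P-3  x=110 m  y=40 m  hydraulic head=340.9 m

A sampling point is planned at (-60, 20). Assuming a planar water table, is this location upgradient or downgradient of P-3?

With h = a·x + b·y + c and P-1 as origin, the differences give:
  (-40)·a + 0·b = +0.1
  0·a + (-115)·b = +3.3
Eliminate b (×(-115) and ×0, subtract): 4600·a = -11.50 → a = ∂h/∂x = -0.002500
Back-substitute: b = ∂h/∂y = -0.02870.
Head at (-60, 20) = 337.6 + (-0.002500)·(-170) + (-0.02870)·(-135) = 341.90 m.
That is higher than the 340.9 m at P-3, so the point is upgradient.

upgradient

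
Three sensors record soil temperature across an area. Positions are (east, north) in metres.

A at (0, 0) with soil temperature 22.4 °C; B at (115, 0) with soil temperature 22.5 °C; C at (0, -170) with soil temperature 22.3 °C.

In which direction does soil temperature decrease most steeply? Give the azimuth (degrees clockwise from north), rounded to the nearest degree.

236°

∂T/∂x = (22.5 − 22.4) / (115 − 0) = +0.0008696
∂T/∂y = (22.3 − 22.4) / (-170 − 0) = +0.0005882
Steepest decrease is along −∇f: components (-0.0008696 E, -0.0005882 N).
Azimuth = atan2(-0.0008696, -0.0005882) = 235.9° ≈ 236°.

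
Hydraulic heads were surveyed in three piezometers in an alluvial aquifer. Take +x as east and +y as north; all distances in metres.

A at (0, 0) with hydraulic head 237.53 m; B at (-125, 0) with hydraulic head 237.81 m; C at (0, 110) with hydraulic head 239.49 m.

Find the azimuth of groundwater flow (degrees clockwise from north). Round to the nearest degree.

∂h/∂x = (237.81 − 237.53) / (-125 − 0) = -0.002240
∂h/∂y = (239.49 − 237.53) / (110 − 0) = +0.01782
Flow direction (−∇h) has components (+0.002240 E, -0.01782 N).
Azimuth = atan2(E, N) = atan2(+0.002240, -0.01782) = 172.8° ≈ 173°.

173°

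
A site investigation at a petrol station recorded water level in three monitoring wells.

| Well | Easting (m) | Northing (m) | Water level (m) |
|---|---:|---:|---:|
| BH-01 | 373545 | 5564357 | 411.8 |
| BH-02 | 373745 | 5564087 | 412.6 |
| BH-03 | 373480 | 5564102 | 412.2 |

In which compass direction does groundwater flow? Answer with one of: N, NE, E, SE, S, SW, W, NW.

NW

Taking BH-01 as reference: BH-02−BH-01 = (200, -270, +0.8); BH-03−BH-01 = (-65, -255, +0.4).
Determinant of the coordinate differences = 200·(-255) − (-65)·(-270) = -68550.
∂h/∂x = [(+0.8)·(-255) − (+0.4)·(-270)] / -68550 = +0.001400
∂h/∂y = [200·(+0.4) − (-65)·(+0.8)] / -68550 = -0.001926
Flow = −∇h = (-0.001400 east, +0.001926 north), which points northwest.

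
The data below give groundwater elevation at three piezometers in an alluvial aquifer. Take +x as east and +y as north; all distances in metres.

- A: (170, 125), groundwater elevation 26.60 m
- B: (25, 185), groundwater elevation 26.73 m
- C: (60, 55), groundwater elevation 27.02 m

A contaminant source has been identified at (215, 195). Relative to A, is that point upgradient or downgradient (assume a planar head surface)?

Taking A as reference: B−A = (-145, 60, +0.13); C−A = (-110, -70, +0.42).
Determinant of the coordinate differences = (-145)·(-70) − (-110)·60 = 16750.
∂h/∂x = [(+0.13)·(-70) − (+0.42)·60] / 16750 = -0.002048
∂h/∂y = [(-145)·(+0.42) − (-110)·(+0.13)] / 16750 = -0.002782
Head at (215, 195) = 26.60 + (-0.002048)·(45) + (-0.002782)·(70) = 26.31 m.
That is lower than the 26.60 m at A, so the point is downgradient.

downgradient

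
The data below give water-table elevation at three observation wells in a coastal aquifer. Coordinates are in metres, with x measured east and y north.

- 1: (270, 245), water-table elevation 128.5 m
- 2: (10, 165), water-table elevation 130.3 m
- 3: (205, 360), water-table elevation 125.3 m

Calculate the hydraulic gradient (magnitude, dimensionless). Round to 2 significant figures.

0.027

Three-point gradient (reference 1): Δ to 2 = (-260, -80, +1.8), Δ to 3 = (-65, 115, -3.2).
∂h/∂x = +0.001396, ∂h/∂y = -0.02704 (det = -35100).
|∇h| = √(0.001396² + -0.02704²) = 0.02708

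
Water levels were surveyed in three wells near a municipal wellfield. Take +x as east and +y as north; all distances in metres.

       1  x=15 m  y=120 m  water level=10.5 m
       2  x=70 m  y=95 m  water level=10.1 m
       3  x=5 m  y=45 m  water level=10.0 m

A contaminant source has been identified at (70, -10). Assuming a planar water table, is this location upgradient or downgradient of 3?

With h = a·x + b·y + c and 1 as origin, the differences give:
  55·a + (-25)·b = -0.4
  (-10)·a + (-75)·b = -0.5
Eliminate b (×(-75) and ×(-25), subtract): -4375·a = 17.50 → a = ∂h/∂x = -0.004000
Back-substitute: b = ∂h/∂y = +0.007200.
Head at (70, -10) = 10.5 + (-0.004000)·(55) + (+0.007200)·(-130) = 9.34 m.
That is lower than the 10.0 m at 3, so the point is downgradient.

downgradient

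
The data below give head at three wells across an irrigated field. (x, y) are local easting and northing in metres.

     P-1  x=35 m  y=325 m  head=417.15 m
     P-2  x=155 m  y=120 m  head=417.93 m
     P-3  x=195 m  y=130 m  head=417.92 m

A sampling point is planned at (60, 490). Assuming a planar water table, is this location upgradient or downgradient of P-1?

Differences from P-1: to P-2 (Δx, Δy, Δh) = (120, -205, +0.78); to P-3 = (160, -195, +0.77).
Solve a·Δx + b·Δy = Δh: det = 120·(-195) − 160·(-205) = 9400.
∂h/∂x = [(+0.78)·(-195) − (+0.77)·(-205)] / 9400 = +0.0006117
∂h/∂y = [120·(+0.77) − 160·(+0.78)] / 9400 = -0.003447
Head at (60, 490) = 417.15 + (+0.0006117)·(25) + (-0.003447)·(165) = 416.60 m.
That is lower than the 417.15 m at P-1, so the point is downgradient.

downgradient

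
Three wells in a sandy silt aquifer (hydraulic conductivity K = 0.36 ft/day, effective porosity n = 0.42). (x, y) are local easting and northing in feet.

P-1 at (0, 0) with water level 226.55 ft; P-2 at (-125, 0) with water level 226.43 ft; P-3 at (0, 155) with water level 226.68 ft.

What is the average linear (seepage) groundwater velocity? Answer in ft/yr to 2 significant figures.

∂h/∂x = (226.43 − 226.55) / (-125 − 0) = +0.0009600
∂h/∂y = (226.68 − 226.55) / (155 − 0) = +0.0008387
|∇h| = √(0.0009600² + 0.0008387²) = 0.001275
Seepage velocity v = K·i/n = 0.36 × 0.001275 / 0.42 = 0.001093 ft/day = 0.3992 ft/yr.

0.40 ft/yr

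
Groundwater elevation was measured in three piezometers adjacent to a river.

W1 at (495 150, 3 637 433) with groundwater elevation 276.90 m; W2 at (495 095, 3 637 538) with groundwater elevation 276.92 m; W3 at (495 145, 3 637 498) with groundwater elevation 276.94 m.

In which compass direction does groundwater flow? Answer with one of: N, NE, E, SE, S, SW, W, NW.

Three-point gradient (reference W1): Δ to W2 = (-55, 105, +0.02), Δ to W3 = (-5, 65, +0.04).
∂h/∂x = +0.0009508, ∂h/∂y = +0.0006885 (det = -3050).
Flow = −∇h = (-0.0009508 east, -0.0006885 north), which points southwest.

SW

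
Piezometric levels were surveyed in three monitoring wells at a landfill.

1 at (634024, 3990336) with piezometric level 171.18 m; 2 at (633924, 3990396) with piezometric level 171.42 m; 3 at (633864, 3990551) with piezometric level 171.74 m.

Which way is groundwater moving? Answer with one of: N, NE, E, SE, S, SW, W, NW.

With h = a·x + b·y + c and 1 as origin, the differences give:
  (-100)·a + 60·b = +0.24
  (-160)·a + 215·b = +0.56
Eliminate b (×215 and ×60, subtract): -11900·a = 18.000 → a = ∂h/∂x = -0.001513
Back-substitute: b = ∂h/∂y = +0.001479.
Flow = −∇h = (+0.001513 east, -0.001479 north), which points southeast.

SE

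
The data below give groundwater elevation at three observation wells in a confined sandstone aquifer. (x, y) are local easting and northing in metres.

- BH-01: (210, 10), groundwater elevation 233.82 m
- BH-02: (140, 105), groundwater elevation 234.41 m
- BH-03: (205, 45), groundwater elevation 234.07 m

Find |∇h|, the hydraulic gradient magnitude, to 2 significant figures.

0.0075

Three-point gradient (reference BH-01): Δ to BH-02 = (-70, 95, +0.59), Δ to BH-03 = (-5, 35, +0.25).
∂h/∂x = +0.001570, ∂h/∂y = +0.007367 (det = -1975).
|∇h| = √(0.001570² + 0.007367²) = 0.007532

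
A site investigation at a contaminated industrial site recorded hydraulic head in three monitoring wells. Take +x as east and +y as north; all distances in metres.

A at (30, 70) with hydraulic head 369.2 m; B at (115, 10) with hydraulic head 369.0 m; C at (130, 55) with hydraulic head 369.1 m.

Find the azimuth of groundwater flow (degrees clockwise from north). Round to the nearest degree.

Taking A as reference: B−A = (85, -60, -0.2); C−A = (100, -15, -0.1).
Solve a·Δx + b·Δy = Δh: det = 85·(-15) − 100·(-60) = 4725.
∂h/∂x = [(-0.2)·(-15) − (-0.1)·(-60)] / 4725 = -0.0006349
∂h/∂y = [85·(-0.1) − 100·(-0.2)] / 4725 = +0.002434
Flow direction (−∇h) has components (+0.0006349 E, -0.002434 N).
Azimuth = atan2(E, N) = atan2(+0.0006349, -0.002434) = 165.4° ≈ 165°.

165°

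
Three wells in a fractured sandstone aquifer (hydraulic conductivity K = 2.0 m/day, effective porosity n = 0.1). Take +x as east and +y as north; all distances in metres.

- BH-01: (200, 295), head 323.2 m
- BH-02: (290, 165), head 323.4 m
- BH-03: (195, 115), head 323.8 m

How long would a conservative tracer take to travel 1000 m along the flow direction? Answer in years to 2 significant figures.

Differences from BH-01: to BH-02 (Δx, Δy, Δh) = (90, -130, +0.2); to BH-03 = (-5, -180, +0.6).
Determinant of the coordinate differences = 90·(-180) − (-5)·(-130) = -16850.
∂h/∂x = [(+0.2)·(-180) − (+0.6)·(-130)] / -16850 = -0.002493
∂h/∂y = [90·(+0.6) − (-5)·(+0.2)] / -16850 = -0.003264
|∇h| = √(-0.002493² + -0.003264²) = 0.004107
Seepage velocity v = K·i/n = 2.0 × 0.004107 / 0.1 = 0.08214 m/day.
t = 1000 / 0.08214 = 1.217e+04 days = 33.3 years.

33 years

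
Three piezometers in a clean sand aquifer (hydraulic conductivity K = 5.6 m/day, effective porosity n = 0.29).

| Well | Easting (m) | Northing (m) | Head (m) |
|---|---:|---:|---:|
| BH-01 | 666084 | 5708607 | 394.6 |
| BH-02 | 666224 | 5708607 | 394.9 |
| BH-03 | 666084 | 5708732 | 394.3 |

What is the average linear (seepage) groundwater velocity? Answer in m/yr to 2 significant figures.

23 m/yr

∂h/∂x = (394.9 − 394.6) / (666224 − 666084) = +0.002143
∂h/∂y = (394.3 − 394.6) / (5708732 − 5708607) = -0.002400
|∇h| = √(0.002143² + -0.002400²) = 0.003218
Seepage velocity v = K·i/n = 5.6 × 0.003218 / 0.29 = 0.06214 m/day = 22.7 m/yr.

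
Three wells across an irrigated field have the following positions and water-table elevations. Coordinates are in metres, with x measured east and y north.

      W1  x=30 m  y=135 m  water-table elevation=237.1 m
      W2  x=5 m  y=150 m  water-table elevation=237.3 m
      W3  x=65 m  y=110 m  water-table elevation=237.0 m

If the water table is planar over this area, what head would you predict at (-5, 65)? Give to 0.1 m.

Differences from W1: to W2 (Δx, Δy, Δh) = (-25, 15, +0.2); to W3 = (35, -25, -0.1).
Determinant of the coordinate differences = (-25)·(-25) − 35·15 = 100.
∂h/∂x = [(+0.2)·(-25) − (-0.1)·15] / 100 = -0.03500
∂h/∂y = [(-25)·(-0.1) − 35·(+0.2)] / 100 = -0.04500
h(-5, 65) = 237.1 + (-0.03500)·(-35) + (-0.04500)·(-70) = 237.1 +1.225 +3.150 = 241.475 m.

241.5 m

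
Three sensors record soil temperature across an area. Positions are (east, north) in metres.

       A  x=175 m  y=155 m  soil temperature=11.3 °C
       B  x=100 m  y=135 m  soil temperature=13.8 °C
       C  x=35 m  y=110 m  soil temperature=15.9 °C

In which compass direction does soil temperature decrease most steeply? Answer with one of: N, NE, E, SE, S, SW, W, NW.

E

Differences from A: to B (Δx, Δy, Δh) = (-75, -20, +2.5); to C = (-140, -45, +4.6).
Determinant of the coordinate differences = (-75)·(-45) − (-140)·(-20) = 575.
∂T/∂x = [(+2.5)·(-45) − (+4.6)·(-20)] / 575 = -0.03565
∂T/∂y = [(-75)·(+4.6) − (-140)·(+2.5)] / 575 = +0.008696
Steepest decrease is along −∇f = (+0.03565 E, -0.008696 N) → east.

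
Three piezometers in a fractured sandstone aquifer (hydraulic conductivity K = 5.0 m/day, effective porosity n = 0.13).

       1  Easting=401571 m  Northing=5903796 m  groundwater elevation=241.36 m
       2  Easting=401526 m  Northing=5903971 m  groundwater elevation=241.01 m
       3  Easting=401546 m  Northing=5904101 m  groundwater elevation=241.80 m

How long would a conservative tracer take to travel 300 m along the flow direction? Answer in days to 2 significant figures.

Taking 1 as reference: 2−1 = (-45, 175, -0.35); 3−1 = (-25, 305, +0.44).
Solve a·Δx + b·Δy = Δh: det = (-45)·305 − (-25)·175 = -9350.
∂h/∂x = [(-0.35)·305 − (+0.44)·175] / -9350 = +0.01965
∂h/∂y = [(-45)·(+0.44) − (-25)·(-0.35)] / -9350 = +0.003053
|∇h| = √(0.01965² + 0.003053²) = 0.01989
Seepage velocity v = K·i/n = 5.0 × 0.01989 / 0.13 = 0.765 m/day.
t = 300 / 0.765 = 392.2 days.

390 days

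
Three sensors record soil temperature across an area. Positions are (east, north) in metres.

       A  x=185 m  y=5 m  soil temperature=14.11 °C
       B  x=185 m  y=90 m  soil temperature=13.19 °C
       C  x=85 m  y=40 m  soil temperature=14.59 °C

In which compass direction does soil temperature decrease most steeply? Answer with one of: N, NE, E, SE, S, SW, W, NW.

Three-point gradient (reference A): Δ to B = (0, 85, -0.92), Δ to C = (-100, 35, +0.48).
∂T/∂x = -0.008588, ∂T/∂y = -0.01082 (det = 8500).
Steepest decrease is along −∇f = (+0.008588 E, +0.01082 N) → northeast.

NE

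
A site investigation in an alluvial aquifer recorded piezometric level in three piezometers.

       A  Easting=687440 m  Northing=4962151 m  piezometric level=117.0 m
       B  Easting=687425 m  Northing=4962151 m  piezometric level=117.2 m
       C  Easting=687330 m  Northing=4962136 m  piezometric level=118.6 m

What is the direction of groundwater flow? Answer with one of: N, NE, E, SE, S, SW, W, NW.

NE

With h = a·x + b·y + c and A as origin, the differences give:
  (-15)·a + 0·b = +0.2
  (-110)·a + (-15)·b = +1.6
Eliminate b (×(-15) and ×0, subtract): 225·a = -3.00 → a = ∂h/∂x = -0.01333
Back-substitute: b = ∂h/∂y = -0.008889.
Flow = −∇h = (+0.01333 east, +0.008889 north), which points northeast.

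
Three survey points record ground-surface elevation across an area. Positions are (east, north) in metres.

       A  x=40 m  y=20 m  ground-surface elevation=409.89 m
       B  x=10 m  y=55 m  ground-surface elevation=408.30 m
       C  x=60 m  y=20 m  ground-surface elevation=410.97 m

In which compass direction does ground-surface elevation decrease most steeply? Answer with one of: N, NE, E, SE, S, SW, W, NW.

With z = a·x + b·y + c and A as origin, the differences give:
  (-30)·a + 35·b = -1.59
  20·a + 0·b = +1.08
Eliminate b (×0 and ×35, subtract): -700·a = -37.800 → a = ∂z/∂x = +0.05400
Back-substitute: b = ∂z/∂y = +0.0008571.
Steepest decrease is along −∇f = (-0.05400 E, -0.0008571 N) → west.

W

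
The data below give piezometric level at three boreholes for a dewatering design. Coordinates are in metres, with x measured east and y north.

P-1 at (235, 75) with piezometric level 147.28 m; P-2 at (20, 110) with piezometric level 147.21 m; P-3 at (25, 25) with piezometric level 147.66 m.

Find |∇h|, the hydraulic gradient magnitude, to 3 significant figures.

0.00535

Three-point gradient (reference P-1): Δ to P-2 = (-215, 35, -0.07), Δ to P-3 = (-210, -50, +0.38).
∂h/∂x = -0.0005414, ∂h/∂y = -0.005326 (det = 18100).
|∇h| = √(-0.0005414² + -0.005326²) = 0.005353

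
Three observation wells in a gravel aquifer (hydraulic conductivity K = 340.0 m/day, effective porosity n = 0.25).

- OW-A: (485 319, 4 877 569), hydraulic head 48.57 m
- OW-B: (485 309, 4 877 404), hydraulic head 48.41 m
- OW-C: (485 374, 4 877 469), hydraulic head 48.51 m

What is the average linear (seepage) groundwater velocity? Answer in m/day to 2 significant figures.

Differences from OW-A: to OW-B (Δx, Δy, Δh) = (-10, -165, -0.16); to OW-C = (55, -100, -0.06).
Solve a·Δx + b·Δy = Δh: det = (-10)·(-100) − 55·(-165) = 10075.
∂h/∂x = [(-0.16)·(-100) − (-0.06)·(-165)] / 10075 = +0.0006055
∂h/∂y = [(-10)·(-0.06) − 55·(-0.16)] / 10075 = +0.0009330
|∇h| = √(0.0006055² + 0.0009330²) = 0.001112
Seepage velocity v = K·i/n = 340.0 × 0.001112 / 0.25 = 1.512 m/day.

1.5 m/day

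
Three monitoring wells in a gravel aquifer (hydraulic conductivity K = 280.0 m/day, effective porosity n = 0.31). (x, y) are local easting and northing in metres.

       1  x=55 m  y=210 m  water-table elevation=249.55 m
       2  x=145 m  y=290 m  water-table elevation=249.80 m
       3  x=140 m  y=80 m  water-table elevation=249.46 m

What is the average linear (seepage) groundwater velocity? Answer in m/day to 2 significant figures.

1.9 m/day

Taking 1 as reference: 2−1 = (90, 80, +0.25); 3−1 = (85, -130, -0.09).
Solve a·Δx + b·Δy = Δh: det = 90·(-130) − 85·80 = -18500.
∂h/∂x = [(+0.25)·(-130) − (-0.09)·80] / -18500 = +0.001368
∂h/∂y = [90·(-0.09) − 85·(+0.25)] / -18500 = +0.001586
|∇h| = √(0.001368² + 0.001586²) = 0.002094
Seepage velocity v = K·i/n = 280.0 × 0.002094 / 0.31 = 1.891 m/day.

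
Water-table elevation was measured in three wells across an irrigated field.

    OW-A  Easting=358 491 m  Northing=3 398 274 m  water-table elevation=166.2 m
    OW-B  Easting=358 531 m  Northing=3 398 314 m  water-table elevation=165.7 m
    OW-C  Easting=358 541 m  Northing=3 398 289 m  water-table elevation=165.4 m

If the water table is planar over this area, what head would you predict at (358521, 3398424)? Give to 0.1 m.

Differences from OW-A: to OW-B (Δx, Δy, Δh) = (40, 40, -0.5); to OW-C = (50, 15, -0.8).
Determinant of the coordinate differences = 40·15 − 50·40 = -1400.
∂h/∂x = [(-0.5)·15 − (-0.8)·40] / -1400 = -0.01750
∂h/∂y = [40·(-0.8) − 50·(-0.5)] / -1400 = +0.005000
h(358521, 3398424) = 166.2 + (-0.01750)·(30) + (+0.005000)·(150) = 166.2 -0.525 +0.750 = 166.425 m.

166.4 m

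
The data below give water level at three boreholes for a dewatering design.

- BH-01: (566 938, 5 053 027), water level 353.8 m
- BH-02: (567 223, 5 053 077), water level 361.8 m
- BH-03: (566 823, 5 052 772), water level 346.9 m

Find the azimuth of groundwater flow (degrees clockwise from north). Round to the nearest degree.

238°

With h = a·x + b·y + c and BH-01 as origin, the differences give:
  285·a + 50·b = +8.0
  (-115)·a + (-255)·b = -6.9
Eliminate b (×(-255) and ×50, subtract): -66925·a = -1695.00 → a = ∂h/∂x = +0.02533
Back-substitute: b = ∂h/∂y = +0.01564.
Flow direction (−∇h) has components (-0.02533 E, -0.01564 N).
Azimuth = atan2(E, N) = atan2(-0.02533, -0.01564) = 238.3° ≈ 238°.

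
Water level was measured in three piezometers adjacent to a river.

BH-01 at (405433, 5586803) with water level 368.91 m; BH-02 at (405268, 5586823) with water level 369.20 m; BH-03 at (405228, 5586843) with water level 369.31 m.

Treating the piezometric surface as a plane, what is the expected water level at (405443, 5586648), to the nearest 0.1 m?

368.5 m

With h = a·x + b·y + c and BH-01 as origin, the differences give:
  (-165)·a + 20·b = +0.29
  (-205)·a + 40·b = +0.40
Eliminate b (×40 and ×20, subtract): -2500·a = 3.600 → a = ∂h/∂x = -0.001440
Back-substitute: b = ∂h/∂y = +0.002620.
h(405443, 5586648) = 368.91 + (-0.001440)·(10) + (+0.002620)·(-155) = 368.91 -0.014 -0.406 = 368.489 m.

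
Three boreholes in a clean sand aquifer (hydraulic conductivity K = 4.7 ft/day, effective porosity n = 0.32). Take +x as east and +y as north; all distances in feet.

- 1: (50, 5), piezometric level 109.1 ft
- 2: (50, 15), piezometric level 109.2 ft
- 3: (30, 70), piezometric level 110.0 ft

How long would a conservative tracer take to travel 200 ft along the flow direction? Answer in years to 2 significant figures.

2.3 years

Differences from 1: to 2 (Δx, Δy, Δh) = (0, 10, +0.1); to 3 = (-20, 65, +0.9).
Determinant of the coordinate differences = 0·65 − (-20)·10 = 200.
∂h/∂x = [(+0.1)·65 − (+0.9)·10] / 200 = -0.01250
∂h/∂y = [0·(+0.9) − (-20)·(+0.1)] / 200 = +0.01000
|∇h| = √(-0.01250² + 0.01000²) = 0.01601
Seepage velocity v = K·i/n = 4.7 × 0.01601 / 0.32 = 0.2351 ft/day.
t = 200 / 0.2351 = 850.7 days = 2.33 years.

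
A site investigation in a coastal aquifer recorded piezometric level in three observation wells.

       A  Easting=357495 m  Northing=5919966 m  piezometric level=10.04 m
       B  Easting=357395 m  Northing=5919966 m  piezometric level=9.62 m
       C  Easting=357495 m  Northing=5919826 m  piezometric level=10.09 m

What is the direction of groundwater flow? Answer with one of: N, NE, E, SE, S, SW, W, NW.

W

∂h/∂x = (9.62 − 10.04) / (357395 − 357495) = +0.004200
∂h/∂y = (10.09 − 10.04) / (5919826 − 5919966) = -0.0003571
Flow = −∇h = (-0.004200 east, +0.0003571 north), which points west.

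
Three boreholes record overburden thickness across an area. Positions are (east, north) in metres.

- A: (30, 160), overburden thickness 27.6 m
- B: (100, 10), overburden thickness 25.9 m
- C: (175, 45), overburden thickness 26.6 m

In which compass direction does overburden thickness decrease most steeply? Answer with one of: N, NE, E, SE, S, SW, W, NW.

Taking A as reference: B−A = (70, -150, -1.7); C−A = (145, -115, -1.0).
Solve a·Δx + b·Δy = Δd: det = 70·(-115) − 145·(-150) = 13700.
∂d/∂x = [(-1.7)·(-115) − (-1.0)·(-150)] / 13700 = +0.003321
∂d/∂y = [70·(-1.0) − 145·(-1.7)] / 13700 = +0.01288
Steepest decrease is along −∇f = (-0.003321 E, -0.01288 N) → south.

S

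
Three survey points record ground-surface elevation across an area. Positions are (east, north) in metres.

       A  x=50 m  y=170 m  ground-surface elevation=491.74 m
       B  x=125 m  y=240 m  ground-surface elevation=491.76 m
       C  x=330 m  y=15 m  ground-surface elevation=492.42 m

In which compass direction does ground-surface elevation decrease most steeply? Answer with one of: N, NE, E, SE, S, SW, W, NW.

With z = a·x + b·y + c and A as origin, the differences give:
  75·a + 70·b = +0.02
  280·a + (-155)·b = +0.68
Eliminate b (×(-155) and ×70, subtract): -31225·a = -50.700 → a = ∂z/∂x = +0.001624
Back-substitute: b = ∂z/∂y = -0.001454.
Steepest decrease is along −∇f = (-0.001624 E, +0.001454 N) → northwest.

NW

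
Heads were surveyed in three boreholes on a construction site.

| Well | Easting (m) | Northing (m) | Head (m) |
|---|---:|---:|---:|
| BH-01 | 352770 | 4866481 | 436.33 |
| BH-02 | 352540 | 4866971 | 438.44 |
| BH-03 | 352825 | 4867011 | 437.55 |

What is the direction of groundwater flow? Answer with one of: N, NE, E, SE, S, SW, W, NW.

Differences from BH-01: to BH-02 (Δx, Δy, Δh) = (-230, 490, +2.11); to BH-03 = (55, 530, +1.22).
Determinant of the coordinate differences = (-230)·530 − 55·490 = -148850.
∂h/∂x = [(+2.11)·530 − (+1.22)·490] / -148850 = -0.003497
∂h/∂y = [(-230)·(+1.22) − 55·(+2.11)] / -148850 = +0.002665
Flow = −∇h = (+0.003497 east, -0.002665 north), which points southeast.

SE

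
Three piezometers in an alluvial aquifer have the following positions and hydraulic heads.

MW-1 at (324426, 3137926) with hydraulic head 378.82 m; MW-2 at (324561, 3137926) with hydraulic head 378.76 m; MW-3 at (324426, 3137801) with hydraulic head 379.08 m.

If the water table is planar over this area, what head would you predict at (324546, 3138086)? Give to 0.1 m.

∂h/∂x = (378.76 − 378.82) / (324561 − 324426) = -0.0004444
∂h/∂y = (379.08 − 378.82) / (3137801 − 3137926) = -0.002080
h(324546, 3138086) = 378.82 + (-0.0004444)·(120) + (-0.002080)·(160) = 378.82 -0.053 -0.333 = 378.434 m.

378.4 m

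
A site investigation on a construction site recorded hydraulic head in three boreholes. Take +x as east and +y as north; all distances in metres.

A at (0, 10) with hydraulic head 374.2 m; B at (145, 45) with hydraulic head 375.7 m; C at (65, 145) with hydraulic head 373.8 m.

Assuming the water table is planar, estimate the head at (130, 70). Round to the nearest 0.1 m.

375.3 m

Taking A as reference: B−A = (145, 35, +1.5); C−A = (65, 135, -0.4).
Determinant of the coordinate differences = 145·135 − 65·35 = 17300.
∂h/∂x = [(+1.5)·135 − (-0.4)·35] / 17300 = +0.01251
∂h/∂y = [145·(-0.4) − 65·(+1.5)] / 17300 = -0.008988
h(130, 70) = 374.2 + (+0.01251)·(130) + (-0.008988)·(60) = 374.2 +1.627 -0.539 = 375.288 m.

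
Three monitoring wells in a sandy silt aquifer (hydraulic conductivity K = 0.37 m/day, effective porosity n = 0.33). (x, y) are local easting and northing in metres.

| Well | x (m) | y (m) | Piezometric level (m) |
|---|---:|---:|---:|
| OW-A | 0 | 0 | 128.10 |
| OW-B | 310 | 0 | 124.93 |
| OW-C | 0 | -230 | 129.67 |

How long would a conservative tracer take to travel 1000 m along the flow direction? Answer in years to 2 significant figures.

200 years

∂h/∂x = (124.93 − 128.10) / (310 − 0) = -0.01023
∂h/∂y = (129.67 − 128.10) / (-230 − 0) = -0.006826
|∇h| = √(-0.01023² + -0.006826²) = 0.0123
Seepage velocity v = K·i/n = 0.37 × 0.0123 / 0.33 = 0.01379 m/day.
t = 1000 / 0.01379 = 7.252e+04 days = 199 years.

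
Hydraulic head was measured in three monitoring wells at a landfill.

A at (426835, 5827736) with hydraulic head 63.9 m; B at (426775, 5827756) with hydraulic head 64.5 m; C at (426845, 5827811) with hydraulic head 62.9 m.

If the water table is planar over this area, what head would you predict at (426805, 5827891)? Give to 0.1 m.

Taking A as reference: B−A = (-60, 20, +0.6); C−A = (10, 75, -1.0).
Determinant of the coordinate differences = (-60)·75 − 10·20 = -4700.
∂h/∂x = [(+0.6)·75 − (-1.0)·20] / -4700 = -0.01383
∂h/∂y = [(-60)·(-1.0) − 10·(+0.6)] / -4700 = -0.01149
h(426805, 5827891) = 63.9 + (-0.01383)·(-30) + (-0.01149)·(155) = 63.9 +0.415 -1.781 = 62.534 m.

62.5 m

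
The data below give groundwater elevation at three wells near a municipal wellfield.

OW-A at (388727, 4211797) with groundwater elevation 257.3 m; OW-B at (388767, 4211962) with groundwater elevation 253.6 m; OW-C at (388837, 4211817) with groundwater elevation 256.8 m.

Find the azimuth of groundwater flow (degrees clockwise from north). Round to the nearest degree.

001°

With h = a·x + b·y + c and OW-A as origin, the differences give:
  40·a + 165·b = -3.7
  110·a + 20·b = -0.5
Eliminate b (×20 and ×165, subtract): -17350·a = 8.50 → a = ∂h/∂x = -0.0004899
Back-substitute: b = ∂h/∂y = -0.02231.
Flow direction (−∇h) has components (+0.0004899 E, +0.02231 N).
Azimuth = atan2(E, N) = atan2(+0.0004899, +0.02231) = 1.3° ≈ 001°.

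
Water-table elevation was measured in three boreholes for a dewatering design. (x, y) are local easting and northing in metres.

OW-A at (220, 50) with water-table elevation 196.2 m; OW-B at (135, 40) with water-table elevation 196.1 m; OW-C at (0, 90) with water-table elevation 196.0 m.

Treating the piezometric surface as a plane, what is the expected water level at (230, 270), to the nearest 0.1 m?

Differences from OW-A: to OW-B (Δx, Δy, Δh) = (-85, -10, -0.1); to OW-C = (-220, 40, -0.2).
Solve a·Δx + b·Δy = Δh: det = (-85)·40 − (-220)·(-10) = -5600.
∂h/∂x = [(-0.1)·40 − (-0.2)·(-10)] / -5600 = +0.001071
∂h/∂y = [(-85)·(-0.2) − (-220)·(-0.1)] / -5600 = +0.0008929
h(230, 270) = 196.2 + (+0.001071)·(10) + (+0.0008929)·(220) = 196.2 +0.011 +0.196 = 196.407 m.

196.4 m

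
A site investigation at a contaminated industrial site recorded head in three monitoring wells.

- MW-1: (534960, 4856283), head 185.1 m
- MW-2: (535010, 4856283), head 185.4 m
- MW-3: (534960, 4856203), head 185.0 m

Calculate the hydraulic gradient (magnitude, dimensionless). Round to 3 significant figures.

∂h/∂x = (185.4 − 185.1) / (535010 − 534960) = +0.006000
∂h/∂y = (185.0 − 185.1) / (4856203 − 4856283) = +0.001250
|∇h| = √(0.006000² + 0.001250²) = 0.006129

0.00613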